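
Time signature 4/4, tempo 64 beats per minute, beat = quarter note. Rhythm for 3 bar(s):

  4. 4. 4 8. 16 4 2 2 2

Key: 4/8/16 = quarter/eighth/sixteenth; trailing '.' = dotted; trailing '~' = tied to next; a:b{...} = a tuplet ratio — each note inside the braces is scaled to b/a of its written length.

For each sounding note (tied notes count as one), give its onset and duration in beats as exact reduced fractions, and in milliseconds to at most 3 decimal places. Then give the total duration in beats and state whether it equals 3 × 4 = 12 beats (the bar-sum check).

1) 0.0ms=0b +1406.25ms=3/2b
2) 1406.25ms=3/2b +1406.25ms=3/2b
3) 2812.5ms=3b +937.5ms=1b
4) 3750.0ms=4b +703.125ms=3/4b
5) 4453.125ms=19/4b +234.375ms=1/4b
6) 4687.5ms=5b +937.5ms=1b
7) 5625.0ms=6b +1875.0ms=2b
8) 7500.0ms=8b +1875.0ms=2b
9) 9375.0ms=10b +1875.0ms=2b
Σ=12b of 12 (64bpm 4/4) — PASS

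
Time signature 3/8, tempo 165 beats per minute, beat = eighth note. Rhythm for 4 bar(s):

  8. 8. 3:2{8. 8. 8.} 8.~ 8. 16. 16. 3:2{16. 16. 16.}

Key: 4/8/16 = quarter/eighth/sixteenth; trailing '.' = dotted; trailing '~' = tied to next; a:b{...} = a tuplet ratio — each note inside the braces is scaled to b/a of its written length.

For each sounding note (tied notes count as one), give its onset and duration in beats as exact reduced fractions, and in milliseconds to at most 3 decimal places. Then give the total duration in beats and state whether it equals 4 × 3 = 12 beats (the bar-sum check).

1) 0.0ms=0b +545.455ms=3/2b
2) 545.455ms=3/2b +545.455ms=3/2b
3) 1090.909ms=3b +363.636ms=1b
4) 1454.545ms=4b +363.636ms=1b
5) 1818.182ms=5b +363.636ms=1b
6) 2181.818ms=6b +1090.909ms=3b
7) 3272.727ms=9b +272.727ms=3/4b
8) 3545.455ms=39/4b +272.727ms=3/4b
9) 3818.182ms=21/2b +181.818ms=1/2b
10) 4000.0ms=11b +181.818ms=1/2b
11) 4181.818ms=23/2b +181.818ms=1/2b
Σ=12b of 12 (165bpm 3/8) — PASS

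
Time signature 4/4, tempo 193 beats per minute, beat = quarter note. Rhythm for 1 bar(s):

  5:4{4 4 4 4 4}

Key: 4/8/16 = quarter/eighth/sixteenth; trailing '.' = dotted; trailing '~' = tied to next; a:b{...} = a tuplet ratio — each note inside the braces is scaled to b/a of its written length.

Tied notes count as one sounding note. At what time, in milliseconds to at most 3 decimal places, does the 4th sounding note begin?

note 4 onset = 12/5b = 746.114ms

1. 0.0ms @ 0 + 248.705ms (4/5)
2. 248.705ms @ 4/5 + 248.705ms (4/5)
3. 497.409ms @ 8/5 + 248.705ms (4/5)
4. 746.114ms @ 12/5 + 248.705ms (4/5)
5. 994.819ms @ 16/5 + 248.705ms (4/5)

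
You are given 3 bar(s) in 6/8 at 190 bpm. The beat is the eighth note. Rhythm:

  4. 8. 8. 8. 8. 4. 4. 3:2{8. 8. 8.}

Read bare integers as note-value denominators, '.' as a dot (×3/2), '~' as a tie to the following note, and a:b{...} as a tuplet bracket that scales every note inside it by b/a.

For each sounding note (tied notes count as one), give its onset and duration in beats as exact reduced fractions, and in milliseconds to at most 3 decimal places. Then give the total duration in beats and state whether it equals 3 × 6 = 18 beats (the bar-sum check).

1) 0.0ms=0b +947.368ms=3b
2) 947.368ms=3b +473.684ms=3/2b
3) 1421.053ms=9/2b +473.684ms=3/2b
4) 1894.737ms=6b +473.684ms=3/2b
5) 2368.421ms=15/2b +473.684ms=3/2b
6) 2842.105ms=9b +947.368ms=3b
7) 3789.474ms=12b +947.368ms=3b
8) 4736.842ms=15b +315.789ms=1b
9) 5052.632ms=16b +315.789ms=1b
10) 5368.421ms=17b +315.789ms=1b
Σ=18b of 18 (190bpm 6/8) — PASS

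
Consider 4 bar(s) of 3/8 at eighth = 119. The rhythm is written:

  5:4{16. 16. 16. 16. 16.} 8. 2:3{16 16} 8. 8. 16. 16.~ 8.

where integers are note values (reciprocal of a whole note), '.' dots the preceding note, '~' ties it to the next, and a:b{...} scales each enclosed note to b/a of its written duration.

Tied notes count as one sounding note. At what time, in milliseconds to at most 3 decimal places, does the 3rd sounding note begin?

1. 0.0ms @ 0 + 302.521ms (3/5)
2. 302.521ms @ 3/5 + 302.521ms (3/5)
3. 605.042ms @ 6/5 + 302.521ms (3/5)
4. 907.563ms @ 9/5 + 302.521ms (3/5)
5. 1210.084ms @ 12/5 + 302.521ms (3/5)
6. 1512.605ms @ 3 + 756.303ms (3/2)
7. 2268.908ms @ 9/2 + 378.151ms (3/4)
8. 2647.059ms @ 21/4 + 378.151ms (3/4)
9. 3025.21ms @ 6 + 756.303ms (3/2)
10. 3781.513ms @ 15/2 + 756.303ms (3/2)
11. 4537.815ms @ 9 + 378.151ms (3/4)
12. 4915.966ms @ 39/4 + 1134.454ms (9/4)

note 3 onset = 6/5b = 605.042ms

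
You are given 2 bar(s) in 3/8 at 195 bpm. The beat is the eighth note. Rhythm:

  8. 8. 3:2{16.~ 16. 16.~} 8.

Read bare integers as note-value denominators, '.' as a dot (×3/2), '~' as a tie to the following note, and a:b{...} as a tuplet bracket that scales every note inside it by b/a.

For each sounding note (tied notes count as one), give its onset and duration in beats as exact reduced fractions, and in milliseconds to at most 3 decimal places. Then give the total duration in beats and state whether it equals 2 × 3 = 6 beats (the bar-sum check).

1) 0.0ms=0b +461.538ms=3/2b
2) 461.538ms=3/2b +461.538ms=3/2b
3) 923.077ms=3b +307.692ms=1b
4) 1230.769ms=4b +615.385ms=2b
Σ=6b of 6 (195bpm 3/8) — PASS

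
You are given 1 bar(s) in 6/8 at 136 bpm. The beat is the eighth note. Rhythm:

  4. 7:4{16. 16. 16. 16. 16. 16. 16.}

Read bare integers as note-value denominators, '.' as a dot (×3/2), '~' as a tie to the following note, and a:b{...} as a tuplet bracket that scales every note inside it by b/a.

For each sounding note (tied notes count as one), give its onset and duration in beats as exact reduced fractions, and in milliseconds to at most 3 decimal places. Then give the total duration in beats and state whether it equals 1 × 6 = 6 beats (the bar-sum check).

1) 0.0ms=0b +1323.529ms=3b
2) 1323.529ms=3b +189.076ms=3/7b
3) 1512.605ms=24/7b +189.076ms=3/7b
4) 1701.681ms=27/7b +189.076ms=3/7b
5) 1890.756ms=30/7b +189.076ms=3/7b
6) 2079.832ms=33/7b +189.076ms=3/7b
7) 2268.908ms=36/7b +189.076ms=3/7b
8) 2457.983ms=39/7b +189.076ms=3/7b
Σ=6b of 6 (136bpm 6/8) — PASS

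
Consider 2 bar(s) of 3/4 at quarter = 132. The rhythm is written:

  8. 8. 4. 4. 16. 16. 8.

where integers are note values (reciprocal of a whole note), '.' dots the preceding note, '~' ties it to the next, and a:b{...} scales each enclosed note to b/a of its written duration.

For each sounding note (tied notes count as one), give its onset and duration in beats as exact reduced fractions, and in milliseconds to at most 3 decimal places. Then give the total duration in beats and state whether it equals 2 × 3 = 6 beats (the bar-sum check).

1) 0.0ms=0b +340.909ms=3/4b
2) 340.909ms=3/4b +340.909ms=3/4b
3) 681.818ms=3/2b +681.818ms=3/2b
4) 1363.636ms=3b +681.818ms=3/2b
5) 2045.455ms=9/2b +170.455ms=3/8b
6) 2215.909ms=39/8b +170.455ms=3/8b
7) 2386.364ms=21/4b +340.909ms=3/4b
Σ=6b of 6 (132bpm 3/4) — PASS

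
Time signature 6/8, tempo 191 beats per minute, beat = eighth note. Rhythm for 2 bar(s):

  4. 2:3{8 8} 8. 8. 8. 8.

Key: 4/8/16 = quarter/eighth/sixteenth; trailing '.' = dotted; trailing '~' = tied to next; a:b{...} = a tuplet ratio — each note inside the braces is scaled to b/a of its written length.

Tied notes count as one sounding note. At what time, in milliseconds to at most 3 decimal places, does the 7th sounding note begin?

note 7 onset = 21/2b = 3298.429ms

1. 0.0ms @ 0 + 942.408ms (3)
2. 942.408ms @ 3 + 471.204ms (3/2)
3. 1413.613ms @ 9/2 + 471.204ms (3/2)
4. 1884.817ms @ 6 + 471.204ms (3/2)
5. 2356.021ms @ 15/2 + 471.204ms (3/2)
6. 2827.225ms @ 9 + 471.204ms (3/2)
7. 3298.429ms @ 21/2 + 471.204ms (3/2)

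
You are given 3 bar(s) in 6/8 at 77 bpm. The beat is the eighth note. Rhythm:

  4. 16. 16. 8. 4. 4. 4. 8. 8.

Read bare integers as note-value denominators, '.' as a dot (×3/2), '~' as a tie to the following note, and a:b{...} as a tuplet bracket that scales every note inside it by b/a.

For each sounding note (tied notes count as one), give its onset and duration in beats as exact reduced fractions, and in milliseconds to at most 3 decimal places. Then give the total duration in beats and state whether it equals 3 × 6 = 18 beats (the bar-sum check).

1) 0.0ms=0b +2337.662ms=3b
2) 2337.662ms=3b +584.416ms=3/4b
3) 2922.078ms=15/4b +584.416ms=3/4b
4) 3506.494ms=9/2b +1168.831ms=3/2b
5) 4675.325ms=6b +2337.662ms=3b
6) 7012.987ms=9b +2337.662ms=3b
7) 9350.649ms=12b +2337.662ms=3b
8) 11688.312ms=15b +1168.831ms=3/2b
9) 12857.143ms=33/2b +1168.831ms=3/2b
Σ=18b of 18 (77bpm 6/8) — PASS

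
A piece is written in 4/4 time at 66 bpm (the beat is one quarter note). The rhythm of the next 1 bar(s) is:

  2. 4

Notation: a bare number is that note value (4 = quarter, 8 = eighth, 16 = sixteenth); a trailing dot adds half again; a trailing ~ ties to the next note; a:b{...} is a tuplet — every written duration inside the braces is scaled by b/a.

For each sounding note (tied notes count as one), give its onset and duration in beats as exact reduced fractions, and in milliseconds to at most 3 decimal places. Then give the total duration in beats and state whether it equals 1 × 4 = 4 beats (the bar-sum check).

1) 0.0ms=0b +2727.273ms=3b
2) 2727.273ms=3b +909.091ms=1b
Σ=4b of 4 (66bpm 4/4) — PASS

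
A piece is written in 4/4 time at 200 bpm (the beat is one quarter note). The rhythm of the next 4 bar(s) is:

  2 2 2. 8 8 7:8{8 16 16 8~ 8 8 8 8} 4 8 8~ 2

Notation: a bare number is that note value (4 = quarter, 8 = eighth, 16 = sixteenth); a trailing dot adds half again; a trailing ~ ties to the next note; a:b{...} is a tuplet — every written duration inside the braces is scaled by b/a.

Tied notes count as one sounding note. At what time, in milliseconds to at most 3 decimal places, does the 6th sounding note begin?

note 6 onset = 8b = 2400.0ms

1. 0.0ms @ 0 + 600.0ms (2)
2. 600.0ms @ 2 + 600.0ms (2)
3. 1200.0ms @ 4 + 900.0ms (3)
4. 2100.0ms @ 7 + 150.0ms (1/2)
5. 2250.0ms @ 15/2 + 150.0ms (1/2)
6. 2400.0ms @ 8 + 171.429ms (4/7)
7. 2571.429ms @ 60/7 + 85.714ms (2/7)
8. 2657.143ms @ 62/7 + 85.714ms (2/7)
9. 2742.857ms @ 64/7 + 342.857ms (8/7)
10. 3085.714ms @ 72/7 + 171.429ms (4/7)
11. 3257.143ms @ 76/7 + 171.429ms (4/7)
12. 3428.571ms @ 80/7 + 171.429ms (4/7)
13. 3600.0ms @ 12 + 300.0ms (1)
14. 3900.0ms @ 13 + 150.0ms (1/2)
15. 4050.0ms @ 27/2 + 750.0ms (5/2)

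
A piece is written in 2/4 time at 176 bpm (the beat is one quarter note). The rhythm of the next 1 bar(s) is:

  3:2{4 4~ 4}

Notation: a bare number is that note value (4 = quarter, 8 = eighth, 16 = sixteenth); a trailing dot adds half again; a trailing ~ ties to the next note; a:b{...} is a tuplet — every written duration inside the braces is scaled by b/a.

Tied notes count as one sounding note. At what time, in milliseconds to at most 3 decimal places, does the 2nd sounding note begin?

note 2 onset = 2/3b = 227.273ms

1. 0.0ms @ 0 + 227.273ms (2/3)
2. 227.273ms @ 2/3 + 454.545ms (4/3)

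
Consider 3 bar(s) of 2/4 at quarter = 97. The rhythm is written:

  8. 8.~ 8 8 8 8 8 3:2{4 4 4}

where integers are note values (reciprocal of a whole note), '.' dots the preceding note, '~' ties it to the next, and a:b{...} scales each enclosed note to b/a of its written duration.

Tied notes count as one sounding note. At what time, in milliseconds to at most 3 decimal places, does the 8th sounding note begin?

note 8 onset = 14/3b = 2886.598ms

1. 0.0ms @ 0 + 463.918ms (3/4)
2. 463.918ms @ 3/4 + 773.196ms (5/4)
3. 1237.113ms @ 2 + 309.278ms (1/2)
4. 1546.392ms @ 5/2 + 309.278ms (1/2)
5. 1855.67ms @ 3 + 309.278ms (1/2)
6. 2164.948ms @ 7/2 + 309.278ms (1/2)
7. 2474.227ms @ 4 + 412.371ms (2/3)
8. 2886.598ms @ 14/3 + 412.371ms (2/3)
9. 3298.969ms @ 16/3 + 412.371ms (2/3)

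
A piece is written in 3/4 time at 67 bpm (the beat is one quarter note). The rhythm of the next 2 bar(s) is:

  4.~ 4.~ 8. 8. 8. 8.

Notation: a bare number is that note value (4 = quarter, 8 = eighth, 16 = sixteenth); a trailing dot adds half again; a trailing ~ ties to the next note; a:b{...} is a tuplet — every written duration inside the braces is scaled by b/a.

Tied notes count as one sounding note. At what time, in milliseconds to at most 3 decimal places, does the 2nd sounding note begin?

1. 0.0ms @ 0 + 3358.209ms (15/4)
2. 3358.209ms @ 15/4 + 671.642ms (3/4)
3. 4029.851ms @ 9/2 + 671.642ms (3/4)
4. 4701.493ms @ 21/4 + 671.642ms (3/4)

note 2 onset = 15/4b = 3358.209ms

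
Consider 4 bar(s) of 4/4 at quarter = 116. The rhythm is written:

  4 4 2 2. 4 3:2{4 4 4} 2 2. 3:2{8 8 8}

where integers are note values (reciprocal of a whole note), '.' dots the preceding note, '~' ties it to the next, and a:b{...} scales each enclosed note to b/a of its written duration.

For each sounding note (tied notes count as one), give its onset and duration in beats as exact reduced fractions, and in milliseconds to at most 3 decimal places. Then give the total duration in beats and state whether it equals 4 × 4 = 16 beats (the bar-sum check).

1) 0.0ms=0b +517.241ms=1b
2) 517.241ms=1b +517.241ms=1b
3) 1034.483ms=2b +1034.483ms=2b
4) 2068.966ms=4b +1551.724ms=3b
5) 3620.69ms=7b +517.241ms=1b
6) 4137.931ms=8b +344.828ms=2/3b
7) 4482.759ms=26/3b +344.828ms=2/3b
8) 4827.586ms=28/3b +344.828ms=2/3b
9) 5172.414ms=10b +1034.483ms=2b
10) 6206.897ms=12b +1551.724ms=3b
11) 7758.621ms=15b +172.414ms=1/3b
12) 7931.034ms=46/3b +172.414ms=1/3b
13) 8103.448ms=47/3b +172.414ms=1/3b
Σ=16b of 16 (116bpm 4/4) — PASS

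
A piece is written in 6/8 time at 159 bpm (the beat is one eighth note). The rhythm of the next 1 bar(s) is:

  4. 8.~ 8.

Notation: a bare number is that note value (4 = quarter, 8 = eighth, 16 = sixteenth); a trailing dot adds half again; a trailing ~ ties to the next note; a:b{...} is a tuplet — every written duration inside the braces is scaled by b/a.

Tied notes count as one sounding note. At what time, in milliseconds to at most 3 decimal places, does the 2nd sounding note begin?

note 2 onset = 3b = 1132.075ms

1. 0.0ms @ 0 + 1132.075ms (3)
2. 1132.075ms @ 3 + 1132.075ms (3)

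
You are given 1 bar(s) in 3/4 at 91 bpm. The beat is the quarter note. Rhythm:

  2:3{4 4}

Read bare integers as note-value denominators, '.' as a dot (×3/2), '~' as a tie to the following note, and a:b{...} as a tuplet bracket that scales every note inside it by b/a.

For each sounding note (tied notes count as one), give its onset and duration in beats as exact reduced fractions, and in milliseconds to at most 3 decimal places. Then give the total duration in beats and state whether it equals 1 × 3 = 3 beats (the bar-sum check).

1) 0.0ms=0b +989.011ms=3/2b
2) 989.011ms=3/2b +989.011ms=3/2b
Σ=3b of 3 (91bpm 3/4) — PASS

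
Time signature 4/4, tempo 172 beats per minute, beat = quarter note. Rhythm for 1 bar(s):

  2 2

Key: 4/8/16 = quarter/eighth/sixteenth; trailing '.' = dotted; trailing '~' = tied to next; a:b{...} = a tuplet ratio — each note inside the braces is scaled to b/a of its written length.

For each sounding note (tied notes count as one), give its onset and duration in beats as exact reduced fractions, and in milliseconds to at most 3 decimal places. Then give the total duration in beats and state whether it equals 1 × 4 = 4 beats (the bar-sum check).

1) 0.0ms=0b +697.674ms=2b
2) 697.674ms=2b +697.674ms=2b
Σ=4b of 4 (172bpm 4/4) — PASS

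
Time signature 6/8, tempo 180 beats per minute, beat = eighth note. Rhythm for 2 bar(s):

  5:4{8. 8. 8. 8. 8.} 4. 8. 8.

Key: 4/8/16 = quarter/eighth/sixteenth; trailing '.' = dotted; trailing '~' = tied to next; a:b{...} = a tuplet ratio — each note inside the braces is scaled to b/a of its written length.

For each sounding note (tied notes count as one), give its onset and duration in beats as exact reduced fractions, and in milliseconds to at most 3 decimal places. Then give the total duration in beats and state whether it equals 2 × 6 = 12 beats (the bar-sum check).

1) 0.0ms=0b +400.0ms=6/5b
2) 400.0ms=6/5b +400.0ms=6/5b
3) 800.0ms=12/5b +400.0ms=6/5b
4) 1200.0ms=18/5b +400.0ms=6/5b
5) 1600.0ms=24/5b +400.0ms=6/5b
6) 2000.0ms=6b +1000.0ms=3b
7) 3000.0ms=9b +500.0ms=3/2b
8) 3500.0ms=21/2b +500.0ms=3/2b
Σ=12b of 12 (180bpm 6/8) — PASS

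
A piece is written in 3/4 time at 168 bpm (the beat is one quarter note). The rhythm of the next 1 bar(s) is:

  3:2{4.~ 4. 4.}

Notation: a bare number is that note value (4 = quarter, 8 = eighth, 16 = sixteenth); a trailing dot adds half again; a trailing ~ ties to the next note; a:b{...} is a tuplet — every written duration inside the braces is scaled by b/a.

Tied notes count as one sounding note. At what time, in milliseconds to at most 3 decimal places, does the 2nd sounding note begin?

1. 0.0ms @ 0 + 714.286ms (2)
2. 714.286ms @ 2 + 357.143ms (1)

note 2 onset = 2b = 714.286ms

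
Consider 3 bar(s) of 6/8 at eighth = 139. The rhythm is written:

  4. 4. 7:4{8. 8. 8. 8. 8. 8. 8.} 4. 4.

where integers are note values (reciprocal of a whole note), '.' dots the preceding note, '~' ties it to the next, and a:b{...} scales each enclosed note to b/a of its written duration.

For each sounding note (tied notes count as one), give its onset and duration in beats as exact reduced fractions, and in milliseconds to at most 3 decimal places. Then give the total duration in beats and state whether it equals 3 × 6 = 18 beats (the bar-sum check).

1) 0.0ms=0b +1294.964ms=3b
2) 1294.964ms=3b +1294.964ms=3b
3) 2589.928ms=6b +369.99ms=6/7b
4) 2959.918ms=48/7b +369.99ms=6/7b
5) 3329.908ms=54/7b +369.99ms=6/7b
6) 3699.897ms=60/7b +369.99ms=6/7b
7) 4069.887ms=66/7b +369.99ms=6/7b
8) 4439.877ms=72/7b +369.99ms=6/7b
9) 4809.866ms=78/7b +369.99ms=6/7b
10) 5179.856ms=12b +1294.964ms=3b
11) 6474.82ms=15b +1294.964ms=3b
Σ=18b of 18 (139bpm 6/8) — PASS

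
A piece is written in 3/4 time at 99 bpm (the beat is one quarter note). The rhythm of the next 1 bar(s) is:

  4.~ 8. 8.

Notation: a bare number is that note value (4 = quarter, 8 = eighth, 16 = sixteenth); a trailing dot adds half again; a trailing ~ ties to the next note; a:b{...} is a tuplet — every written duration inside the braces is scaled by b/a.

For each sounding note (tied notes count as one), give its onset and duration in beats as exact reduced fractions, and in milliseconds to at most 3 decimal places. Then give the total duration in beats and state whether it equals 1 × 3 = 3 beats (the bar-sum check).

1) 0.0ms=0b +1363.636ms=9/4b
2) 1363.636ms=9/4b +454.545ms=3/4b
Σ=3b of 3 (99bpm 3/4) — PASS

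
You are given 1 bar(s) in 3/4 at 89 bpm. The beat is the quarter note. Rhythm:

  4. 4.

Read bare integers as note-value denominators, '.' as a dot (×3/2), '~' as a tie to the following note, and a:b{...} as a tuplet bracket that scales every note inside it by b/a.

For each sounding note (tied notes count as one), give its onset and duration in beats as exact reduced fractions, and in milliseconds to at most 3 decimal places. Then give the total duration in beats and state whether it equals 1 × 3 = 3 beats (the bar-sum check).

1) 0.0ms=0b +1011.236ms=3/2b
2) 1011.236ms=3/2b +1011.236ms=3/2b
Σ=3b of 3 (89bpm 3/4) — PASS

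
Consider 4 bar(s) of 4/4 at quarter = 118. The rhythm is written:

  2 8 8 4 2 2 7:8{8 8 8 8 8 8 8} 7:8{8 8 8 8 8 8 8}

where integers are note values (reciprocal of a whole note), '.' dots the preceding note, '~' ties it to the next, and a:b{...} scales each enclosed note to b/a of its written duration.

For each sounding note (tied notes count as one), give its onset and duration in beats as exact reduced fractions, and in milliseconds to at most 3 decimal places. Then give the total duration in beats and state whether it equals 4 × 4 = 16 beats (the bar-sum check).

1) 0.0ms=0b +1016.949ms=2b
2) 1016.949ms=2b +254.237ms=1/2b
3) 1271.186ms=5/2b +254.237ms=1/2b
4) 1525.424ms=3b +508.475ms=1b
5) 2033.898ms=4b +1016.949ms=2b
6) 3050.847ms=6b +1016.949ms=2b
7) 4067.797ms=8b +290.557ms=4/7b
8) 4358.354ms=60/7b +290.557ms=4/7b
9) 4648.91ms=64/7b +290.557ms=4/7b
10) 4939.467ms=68/7b +290.557ms=4/7b
11) 5230.024ms=72/7b +290.557ms=4/7b
12) 5520.581ms=76/7b +290.557ms=4/7b
13) 5811.138ms=80/7b +290.557ms=4/7b
14) 6101.695ms=12b +290.557ms=4/7b
15) 6392.252ms=88/7b +290.557ms=4/7b
16) 6682.809ms=92/7b +290.557ms=4/7b
17) 6973.366ms=96/7b +290.557ms=4/7b
18) 7263.923ms=100/7b +290.557ms=4/7b
19) 7554.479ms=104/7b +290.557ms=4/7b
20) 7845.036ms=108/7b +290.557ms=4/7b
Σ=16b of 16 (118bpm 4/4) — PASS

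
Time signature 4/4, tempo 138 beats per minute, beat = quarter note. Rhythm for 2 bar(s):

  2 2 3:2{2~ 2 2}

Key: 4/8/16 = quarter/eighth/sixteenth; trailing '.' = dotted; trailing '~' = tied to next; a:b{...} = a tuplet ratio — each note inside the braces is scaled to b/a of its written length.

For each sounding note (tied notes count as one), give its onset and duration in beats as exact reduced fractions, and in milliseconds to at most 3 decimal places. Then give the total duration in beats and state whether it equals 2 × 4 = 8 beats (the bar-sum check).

1) 0.0ms=0b +869.565ms=2b
2) 869.565ms=2b +869.565ms=2b
3) 1739.13ms=4b +1159.42ms=8/3b
4) 2898.551ms=20/3b +579.71ms=4/3b
Σ=8b of 8 (138bpm 4/4) — PASS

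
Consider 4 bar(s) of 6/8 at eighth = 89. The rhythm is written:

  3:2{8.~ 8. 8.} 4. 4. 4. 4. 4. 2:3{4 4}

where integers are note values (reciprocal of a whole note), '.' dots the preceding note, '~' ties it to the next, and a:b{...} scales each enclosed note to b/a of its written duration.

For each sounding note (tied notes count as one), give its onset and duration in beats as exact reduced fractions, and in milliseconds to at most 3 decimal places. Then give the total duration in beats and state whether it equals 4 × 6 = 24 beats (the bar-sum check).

1) 0.0ms=0b +1348.315ms=2b
2) 1348.315ms=2b +674.157ms=1b
3) 2022.472ms=3b +2022.472ms=3b
4) 4044.944ms=6b +2022.472ms=3b
5) 6067.416ms=9b +2022.472ms=3b
6) 8089.888ms=12b +2022.472ms=3b
7) 10112.36ms=15b +2022.472ms=3b
8) 12134.831ms=18b +2022.472ms=3b
9) 14157.303ms=21b +2022.472ms=3b
Σ=24b of 24 (89bpm 6/8) — PASS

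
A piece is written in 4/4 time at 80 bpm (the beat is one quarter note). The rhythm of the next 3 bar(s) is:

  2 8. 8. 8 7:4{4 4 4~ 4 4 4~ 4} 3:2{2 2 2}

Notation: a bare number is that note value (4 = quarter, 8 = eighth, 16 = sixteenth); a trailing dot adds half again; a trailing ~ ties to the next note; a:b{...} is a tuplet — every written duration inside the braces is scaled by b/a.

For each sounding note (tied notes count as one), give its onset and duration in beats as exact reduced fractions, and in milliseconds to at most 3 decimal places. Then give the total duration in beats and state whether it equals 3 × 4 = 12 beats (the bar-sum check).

1) 0.0ms=0b +1500.0ms=2b
2) 1500.0ms=2b +562.5ms=3/4b
3) 2062.5ms=11/4b +562.5ms=3/4b
4) 2625.0ms=7/2b +375.0ms=1/2b
5) 3000.0ms=4b +428.571ms=4/7b
6) 3428.571ms=32/7b +428.571ms=4/7b
7) 3857.143ms=36/7b +857.143ms=8/7b
8) 4714.286ms=44/7b +428.571ms=4/7b
9) 5142.857ms=48/7b +857.143ms=8/7b
10) 6000.0ms=8b +1000.0ms=4/3b
11) 7000.0ms=28/3b +1000.0ms=4/3b
12) 8000.0ms=32/3b +1000.0ms=4/3b
Σ=12b of 12 (80bpm 4/4) — PASS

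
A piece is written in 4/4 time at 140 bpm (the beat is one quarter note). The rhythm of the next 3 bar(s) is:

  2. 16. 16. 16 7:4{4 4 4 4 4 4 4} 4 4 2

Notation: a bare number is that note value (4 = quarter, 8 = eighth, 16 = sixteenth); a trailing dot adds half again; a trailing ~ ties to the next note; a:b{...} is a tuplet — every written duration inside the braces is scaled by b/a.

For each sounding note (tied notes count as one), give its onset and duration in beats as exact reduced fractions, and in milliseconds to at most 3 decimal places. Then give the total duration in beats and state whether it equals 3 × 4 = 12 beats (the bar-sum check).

1) 0.0ms=0b +1285.714ms=3b
2) 1285.714ms=3b +160.714ms=3/8b
3) 1446.429ms=27/8b +160.714ms=3/8b
4) 1607.143ms=15/4b +107.143ms=1/4b
5) 1714.286ms=4b +244.898ms=4/7b
6) 1959.184ms=32/7b +244.898ms=4/7b
7) 2204.082ms=36/7b +244.898ms=4/7b
8) 2448.98ms=40/7b +244.898ms=4/7b
9) 2693.878ms=44/7b +244.898ms=4/7b
10) 2938.776ms=48/7b +244.898ms=4/7b
11) 3183.673ms=52/7b +244.898ms=4/7b
12) 3428.571ms=8b +428.571ms=1b
13) 3857.143ms=9b +428.571ms=1b
14) 4285.714ms=10b +857.143ms=2b
Σ=12b of 12 (140bpm 4/4) — PASS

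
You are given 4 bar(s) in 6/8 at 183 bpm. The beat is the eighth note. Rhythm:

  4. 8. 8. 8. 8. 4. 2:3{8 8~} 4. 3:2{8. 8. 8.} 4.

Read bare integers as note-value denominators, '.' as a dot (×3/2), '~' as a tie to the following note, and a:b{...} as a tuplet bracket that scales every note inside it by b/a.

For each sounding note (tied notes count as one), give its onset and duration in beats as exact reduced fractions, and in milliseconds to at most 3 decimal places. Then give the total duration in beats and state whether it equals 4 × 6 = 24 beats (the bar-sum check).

1) 0.0ms=0b +983.607ms=3b
2) 983.607ms=3b +491.803ms=3/2b
3) 1475.41ms=9/2b +491.803ms=3/2b
4) 1967.213ms=6b +491.803ms=3/2b
5) 2459.016ms=15/2b +491.803ms=3/2b
6) 2950.82ms=9b +983.607ms=3b
7) 3934.426ms=12b +491.803ms=3/2b
8) 4426.23ms=27/2b +1475.41ms=9/2b
9) 5901.639ms=18b +327.869ms=1b
10) 6229.508ms=19b +327.869ms=1b
11) 6557.377ms=20b +327.869ms=1b
12) 6885.246ms=21b +983.607ms=3b
Σ=24b of 24 (183bpm 6/8) — PASS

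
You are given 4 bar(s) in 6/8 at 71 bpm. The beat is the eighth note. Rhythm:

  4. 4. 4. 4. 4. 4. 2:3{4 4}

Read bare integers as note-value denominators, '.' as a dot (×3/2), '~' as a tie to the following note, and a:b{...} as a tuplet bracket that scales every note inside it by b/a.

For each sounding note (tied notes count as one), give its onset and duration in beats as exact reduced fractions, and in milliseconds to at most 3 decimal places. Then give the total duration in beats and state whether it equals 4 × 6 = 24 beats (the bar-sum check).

1) 0.0ms=0b +2535.211ms=3b
2) 2535.211ms=3b +2535.211ms=3b
3) 5070.423ms=6b +2535.211ms=3b
4) 7605.634ms=9b +2535.211ms=3b
5) 10140.845ms=12b +2535.211ms=3b
6) 12676.056ms=15b +2535.211ms=3b
7) 15211.268ms=18b +2535.211ms=3b
8) 17746.479ms=21b +2535.211ms=3b
Σ=24b of 24 (71bpm 6/8) — PASS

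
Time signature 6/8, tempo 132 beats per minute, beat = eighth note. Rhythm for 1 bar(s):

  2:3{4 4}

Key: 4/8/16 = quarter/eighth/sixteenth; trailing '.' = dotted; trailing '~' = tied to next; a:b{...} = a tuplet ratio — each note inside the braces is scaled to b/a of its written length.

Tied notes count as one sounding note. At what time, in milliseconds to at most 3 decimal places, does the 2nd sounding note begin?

note 2 onset = 3b = 1363.636ms

1. 0.0ms @ 0 + 1363.636ms (3)
2. 1363.636ms @ 3 + 1363.636ms (3)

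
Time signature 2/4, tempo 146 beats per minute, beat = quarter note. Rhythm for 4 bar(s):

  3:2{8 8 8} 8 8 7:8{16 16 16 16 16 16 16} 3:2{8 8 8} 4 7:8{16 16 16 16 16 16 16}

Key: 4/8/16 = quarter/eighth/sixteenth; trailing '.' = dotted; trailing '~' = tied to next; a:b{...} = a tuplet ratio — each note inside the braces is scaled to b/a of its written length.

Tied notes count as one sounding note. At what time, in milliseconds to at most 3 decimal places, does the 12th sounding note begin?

note 12 onset = 26/7b = 1526.419ms

1. 0.0ms @ 0 + 136.986ms (1/3)
2. 136.986ms @ 1/3 + 136.986ms (1/3)
3. 273.973ms @ 2/3 + 136.986ms (1/3)
4. 410.959ms @ 1 + 205.479ms (1/2)
5. 616.438ms @ 3/2 + 205.479ms (1/2)
6. 821.918ms @ 2 + 117.417ms (2/7)
7. 939.335ms @ 16/7 + 117.417ms (2/7)
8. 1056.751ms @ 18/7 + 117.417ms (2/7)
9. 1174.168ms @ 20/7 + 117.417ms (2/7)
10. 1291.585ms @ 22/7 + 117.417ms (2/7)
11. 1409.002ms @ 24/7 + 117.417ms (2/7)
12. 1526.419ms @ 26/7 + 117.417ms (2/7)
13. 1643.836ms @ 4 + 136.986ms (1/3)
14. 1780.822ms @ 13/3 + 136.986ms (1/3)
15. 1917.808ms @ 14/3 + 136.986ms (1/3)
16. 2054.795ms @ 5 + 410.959ms (1)
17. 2465.753ms @ 6 + 117.417ms (2/7)
18. 2583.17ms @ 44/7 + 117.417ms (2/7)
19. 2700.587ms @ 46/7 + 117.417ms (2/7)
20. 2818.004ms @ 48/7 + 117.417ms (2/7)
21. 2935.421ms @ 50/7 + 117.417ms (2/7)
22. 3052.838ms @ 52/7 + 117.417ms (2/7)
23. 3170.254ms @ 54/7 + 117.417ms (2/7)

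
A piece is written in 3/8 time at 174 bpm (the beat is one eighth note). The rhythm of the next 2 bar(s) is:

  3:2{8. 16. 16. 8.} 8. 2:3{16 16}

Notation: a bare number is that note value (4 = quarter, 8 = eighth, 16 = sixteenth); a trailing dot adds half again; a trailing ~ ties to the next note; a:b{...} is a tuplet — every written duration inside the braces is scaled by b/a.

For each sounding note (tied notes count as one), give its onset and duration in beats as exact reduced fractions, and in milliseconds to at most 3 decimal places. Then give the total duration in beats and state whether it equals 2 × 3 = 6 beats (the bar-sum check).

1) 0.0ms=0b +344.828ms=1b
2) 344.828ms=1b +172.414ms=1/2b
3) 517.241ms=3/2b +172.414ms=1/2b
4) 689.655ms=2b +344.828ms=1b
5) 1034.483ms=3b +517.241ms=3/2b
6) 1551.724ms=9/2b +258.621ms=3/4b
7) 1810.345ms=21/4b +258.621ms=3/4b
Σ=6b of 6 (174bpm 3/8) — PASS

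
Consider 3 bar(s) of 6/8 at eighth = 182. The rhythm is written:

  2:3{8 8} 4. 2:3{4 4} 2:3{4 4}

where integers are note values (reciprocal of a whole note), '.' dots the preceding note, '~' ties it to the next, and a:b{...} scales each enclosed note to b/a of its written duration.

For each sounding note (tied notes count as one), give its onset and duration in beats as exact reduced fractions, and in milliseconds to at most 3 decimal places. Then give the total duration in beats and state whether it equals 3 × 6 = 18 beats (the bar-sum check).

1) 0.0ms=0b +494.505ms=3/2b
2) 494.505ms=3/2b +494.505ms=3/2b
3) 989.011ms=3b +989.011ms=3b
4) 1978.022ms=6b +989.011ms=3b
5) 2967.033ms=9b +989.011ms=3b
6) 3956.044ms=12b +989.011ms=3b
7) 4945.055ms=15b +989.011ms=3b
Σ=18b of 18 (182bpm 6/8) — PASS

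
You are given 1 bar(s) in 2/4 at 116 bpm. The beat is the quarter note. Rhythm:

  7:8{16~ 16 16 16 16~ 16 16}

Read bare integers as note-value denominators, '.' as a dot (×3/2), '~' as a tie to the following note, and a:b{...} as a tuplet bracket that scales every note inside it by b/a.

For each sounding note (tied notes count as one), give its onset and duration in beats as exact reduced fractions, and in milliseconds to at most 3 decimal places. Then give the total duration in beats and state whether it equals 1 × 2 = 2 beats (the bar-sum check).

1) 0.0ms=0b +295.567ms=4/7b
2) 295.567ms=4/7b +147.783ms=2/7b
3) 443.35ms=6/7b +147.783ms=2/7b
4) 591.133ms=8/7b +295.567ms=4/7b
5) 886.7ms=12/7b +147.783ms=2/7b
Σ=2b of 2 (116bpm 2/4) — PASS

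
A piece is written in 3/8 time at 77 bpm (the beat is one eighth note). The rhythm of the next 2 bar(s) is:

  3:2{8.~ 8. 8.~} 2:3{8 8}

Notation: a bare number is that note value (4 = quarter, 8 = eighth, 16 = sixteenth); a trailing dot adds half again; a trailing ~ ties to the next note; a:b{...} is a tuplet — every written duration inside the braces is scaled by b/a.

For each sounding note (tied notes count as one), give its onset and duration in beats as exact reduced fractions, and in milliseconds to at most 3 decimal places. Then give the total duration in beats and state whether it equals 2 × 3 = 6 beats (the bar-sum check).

1) 0.0ms=0b +1558.442ms=2b
2) 1558.442ms=2b +1948.052ms=5/2b
3) 3506.494ms=9/2b +1168.831ms=3/2b
Σ=6b of 6 (77bpm 3/8) — PASS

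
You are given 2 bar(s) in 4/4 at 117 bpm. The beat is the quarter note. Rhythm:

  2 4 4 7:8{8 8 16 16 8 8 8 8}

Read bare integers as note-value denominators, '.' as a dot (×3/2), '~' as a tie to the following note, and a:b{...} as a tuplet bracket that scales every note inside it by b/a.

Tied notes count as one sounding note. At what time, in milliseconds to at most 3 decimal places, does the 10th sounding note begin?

note 10 onset = 48/7b = 3516.484ms

1. 0.0ms @ 0 + 1025.641ms (2)
2. 1025.641ms @ 2 + 512.821ms (1)
3. 1538.462ms @ 3 + 512.821ms (1)
4. 2051.282ms @ 4 + 293.04ms (4/7)
5. 2344.322ms @ 32/7 + 293.04ms (4/7)
6. 2637.363ms @ 36/7 + 146.52ms (2/7)
7. 2783.883ms @ 38/7 + 146.52ms (2/7)
8. 2930.403ms @ 40/7 + 293.04ms (4/7)
9. 3223.443ms @ 44/7 + 293.04ms (4/7)
10. 3516.484ms @ 48/7 + 293.04ms (4/7)
11. 3809.524ms @ 52/7 + 293.04ms (4/7)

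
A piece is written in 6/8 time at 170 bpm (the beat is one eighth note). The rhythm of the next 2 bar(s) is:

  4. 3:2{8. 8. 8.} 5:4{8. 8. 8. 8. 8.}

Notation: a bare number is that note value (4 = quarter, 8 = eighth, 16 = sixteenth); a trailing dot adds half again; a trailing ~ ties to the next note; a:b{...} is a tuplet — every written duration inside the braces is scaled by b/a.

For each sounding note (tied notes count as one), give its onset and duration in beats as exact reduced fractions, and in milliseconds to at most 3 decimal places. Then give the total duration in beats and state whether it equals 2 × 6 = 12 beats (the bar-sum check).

1) 0.0ms=0b +1058.824ms=3b
2) 1058.824ms=3b +352.941ms=1b
3) 1411.765ms=4b +352.941ms=1b
4) 1764.706ms=5b +352.941ms=1b
5) 2117.647ms=6b +423.529ms=6/5b
6) 2541.176ms=36/5b +423.529ms=6/5b
7) 2964.706ms=42/5b +423.529ms=6/5b
8) 3388.235ms=48/5b +423.529ms=6/5b
9) 3811.765ms=54/5b +423.529ms=6/5b
Σ=12b of 12 (170bpm 6/8) — PASS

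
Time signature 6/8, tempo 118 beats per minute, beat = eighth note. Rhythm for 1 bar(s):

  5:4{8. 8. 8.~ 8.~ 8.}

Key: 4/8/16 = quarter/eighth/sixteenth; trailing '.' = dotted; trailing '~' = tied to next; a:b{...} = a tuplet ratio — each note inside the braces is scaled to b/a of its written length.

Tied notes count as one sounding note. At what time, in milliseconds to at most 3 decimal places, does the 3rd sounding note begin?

1. 0.0ms @ 0 + 610.169ms (6/5)
2. 610.169ms @ 6/5 + 610.169ms (6/5)
3. 1220.339ms @ 12/5 + 1830.508ms (18/5)

note 3 onset = 12/5b = 1220.339ms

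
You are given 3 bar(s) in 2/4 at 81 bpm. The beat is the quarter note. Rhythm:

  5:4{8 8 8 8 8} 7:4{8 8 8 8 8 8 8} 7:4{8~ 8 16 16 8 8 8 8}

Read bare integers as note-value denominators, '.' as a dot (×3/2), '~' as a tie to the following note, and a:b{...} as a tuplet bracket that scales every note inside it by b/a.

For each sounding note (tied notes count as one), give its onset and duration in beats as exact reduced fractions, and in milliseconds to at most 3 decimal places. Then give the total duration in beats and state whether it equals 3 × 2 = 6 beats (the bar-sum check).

1) 0.0ms=0b +296.296ms=2/5b
2) 296.296ms=2/5b +296.296ms=2/5b
3) 592.593ms=4/5b +296.296ms=2/5b
4) 888.889ms=6/5b +296.296ms=2/5b
5) 1185.185ms=8/5b +296.296ms=2/5b
6) 1481.481ms=2b +211.64ms=2/7b
7) 1693.122ms=16/7b +211.64ms=2/7b
8) 1904.762ms=18/7b +211.64ms=2/7b
9) 2116.402ms=20/7b +211.64ms=2/7b
10) 2328.042ms=22/7b +211.64ms=2/7b
11) 2539.683ms=24/7b +211.64ms=2/7b
12) 2751.323ms=26/7b +211.64ms=2/7b
13) 2962.963ms=4b +423.28ms=4/7b
14) 3386.243ms=32/7b +105.82ms=1/7b
15) 3492.063ms=33/7b +105.82ms=1/7b
16) 3597.884ms=34/7b +211.64ms=2/7b
17) 3809.524ms=36/7b +211.64ms=2/7b
18) 4021.164ms=38/7b +211.64ms=2/7b
19) 4232.804ms=40/7b +211.64ms=2/7b
Σ=6b of 6 (81bpm 2/4) — PASS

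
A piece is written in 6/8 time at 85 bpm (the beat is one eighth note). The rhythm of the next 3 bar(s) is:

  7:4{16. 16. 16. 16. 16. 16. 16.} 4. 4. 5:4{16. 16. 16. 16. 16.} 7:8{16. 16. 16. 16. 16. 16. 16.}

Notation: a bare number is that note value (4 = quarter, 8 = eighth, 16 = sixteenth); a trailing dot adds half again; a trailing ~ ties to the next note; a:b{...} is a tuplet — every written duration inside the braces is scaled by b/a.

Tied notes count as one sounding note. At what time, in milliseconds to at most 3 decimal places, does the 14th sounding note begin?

note 14 onset = 57/5b = 8047.059ms

1. 0.0ms @ 0 + 302.521ms (3/7)
2. 302.521ms @ 3/7 + 302.521ms (3/7)
3. 605.042ms @ 6/7 + 302.521ms (3/7)
4. 907.563ms @ 9/7 + 302.521ms (3/7)
5. 1210.084ms @ 12/7 + 302.521ms (3/7)
6. 1512.605ms @ 15/7 + 302.521ms (3/7)
7. 1815.126ms @ 18/7 + 302.521ms (3/7)
8. 2117.647ms @ 3 + 2117.647ms (3)
9. 4235.294ms @ 6 + 2117.647ms (3)
10. 6352.941ms @ 9 + 423.529ms (3/5)
11. 6776.471ms @ 48/5 + 423.529ms (3/5)
12. 7200.0ms @ 51/5 + 423.529ms (3/5)
13. 7623.529ms @ 54/5 + 423.529ms (3/5)
14. 8047.059ms @ 57/5 + 423.529ms (3/5)
15. 8470.588ms @ 12 + 605.042ms (6/7)
16. 9075.63ms @ 90/7 + 605.042ms (6/7)
17. 9680.672ms @ 96/7 + 605.042ms (6/7)
18. 10285.714ms @ 102/7 + 605.042ms (6/7)
19. 10890.756ms @ 108/7 + 605.042ms (6/7)
20. 11495.798ms @ 114/7 + 605.042ms (6/7)
21. 12100.84ms @ 120/7 + 605.042ms (6/7)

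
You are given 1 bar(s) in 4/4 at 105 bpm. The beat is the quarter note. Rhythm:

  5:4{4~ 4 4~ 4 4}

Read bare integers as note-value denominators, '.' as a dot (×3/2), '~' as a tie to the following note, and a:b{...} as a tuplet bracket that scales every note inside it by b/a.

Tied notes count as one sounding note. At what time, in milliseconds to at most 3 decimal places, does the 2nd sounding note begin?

1. 0.0ms @ 0 + 914.286ms (8/5)
2. 914.286ms @ 8/5 + 914.286ms (8/5)
3. 1828.571ms @ 16/5 + 457.143ms (4/5)

note 2 onset = 8/5b = 914.286ms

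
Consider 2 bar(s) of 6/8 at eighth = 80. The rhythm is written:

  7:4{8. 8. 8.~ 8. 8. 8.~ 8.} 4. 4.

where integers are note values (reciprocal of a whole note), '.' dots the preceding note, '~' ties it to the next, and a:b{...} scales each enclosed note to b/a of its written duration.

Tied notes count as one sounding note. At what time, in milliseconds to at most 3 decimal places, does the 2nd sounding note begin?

note 2 onset = 6/7b = 642.857ms

1. 0.0ms @ 0 + 642.857ms (6/7)
2. 642.857ms @ 6/7 + 642.857ms (6/7)
3. 1285.714ms @ 12/7 + 1285.714ms (12/7)
4. 2571.429ms @ 24/7 + 642.857ms (6/7)
5. 3214.286ms @ 30/7 + 1285.714ms (12/7)
6. 4500.0ms @ 6 + 2250.0ms (3)
7. 6750.0ms @ 9 + 2250.0ms (3)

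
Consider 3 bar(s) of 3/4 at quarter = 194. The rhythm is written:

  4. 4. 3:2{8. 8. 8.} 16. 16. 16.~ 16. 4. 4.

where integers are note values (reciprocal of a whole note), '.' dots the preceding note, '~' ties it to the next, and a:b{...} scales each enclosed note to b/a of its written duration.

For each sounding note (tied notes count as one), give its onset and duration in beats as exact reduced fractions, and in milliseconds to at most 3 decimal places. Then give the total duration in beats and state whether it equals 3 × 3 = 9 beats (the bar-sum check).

1) 0.0ms=0b +463.918ms=3/2b
2) 463.918ms=3/2b +463.918ms=3/2b
3) 927.835ms=3b +154.639ms=1/2b
4) 1082.474ms=7/2b +154.639ms=1/2b
5) 1237.113ms=4b +154.639ms=1/2b
6) 1391.753ms=9/2b +115.979ms=3/8b
7) 1507.732ms=39/8b +115.979ms=3/8b
8) 1623.711ms=21/4b +231.959ms=3/4b
9) 1855.67ms=6b +463.918ms=3/2b
10) 2319.588ms=15/2b +463.918ms=3/2b
Σ=9b of 9 (194bpm 3/4) — PASS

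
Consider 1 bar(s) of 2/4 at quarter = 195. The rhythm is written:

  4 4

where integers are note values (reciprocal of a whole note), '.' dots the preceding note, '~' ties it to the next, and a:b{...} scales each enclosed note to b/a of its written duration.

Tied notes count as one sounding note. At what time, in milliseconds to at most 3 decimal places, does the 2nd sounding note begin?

note 2 onset = 1b = 307.692ms

1. 0.0ms @ 0 + 307.692ms (1)
2. 307.692ms @ 1 + 307.692ms (1)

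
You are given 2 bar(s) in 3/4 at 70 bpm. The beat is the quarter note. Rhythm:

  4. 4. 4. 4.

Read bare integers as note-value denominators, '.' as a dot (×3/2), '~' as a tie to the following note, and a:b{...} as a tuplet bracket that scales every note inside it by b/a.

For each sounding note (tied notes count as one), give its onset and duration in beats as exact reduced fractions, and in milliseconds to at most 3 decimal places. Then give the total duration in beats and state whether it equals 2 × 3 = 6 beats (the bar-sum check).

1) 0.0ms=0b +1285.714ms=3/2b
2) 1285.714ms=3/2b +1285.714ms=3/2b
3) 2571.429ms=3b +1285.714ms=3/2b
4) 3857.143ms=9/2b +1285.714ms=3/2b
Σ=6b of 6 (70bpm 3/4) — PASS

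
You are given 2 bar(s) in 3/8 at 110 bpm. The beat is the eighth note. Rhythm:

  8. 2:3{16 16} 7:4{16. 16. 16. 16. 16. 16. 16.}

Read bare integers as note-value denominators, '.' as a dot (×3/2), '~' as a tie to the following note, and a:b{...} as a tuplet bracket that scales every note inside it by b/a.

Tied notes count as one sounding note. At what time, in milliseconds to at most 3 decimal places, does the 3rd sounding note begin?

note 3 onset = 9/4b = 1227.273ms

1. 0.0ms @ 0 + 818.182ms (3/2)
2. 818.182ms @ 3/2 + 409.091ms (3/4)
3. 1227.273ms @ 9/4 + 409.091ms (3/4)
4. 1636.364ms @ 3 + 233.766ms (3/7)
5. 1870.13ms @ 24/7 + 233.766ms (3/7)
6. 2103.896ms @ 27/7 + 233.766ms (3/7)
7. 2337.662ms @ 30/7 + 233.766ms (3/7)
8. 2571.429ms @ 33/7 + 233.766ms (3/7)
9. 2805.195ms @ 36/7 + 233.766ms (3/7)
10. 3038.961ms @ 39/7 + 233.766ms (3/7)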